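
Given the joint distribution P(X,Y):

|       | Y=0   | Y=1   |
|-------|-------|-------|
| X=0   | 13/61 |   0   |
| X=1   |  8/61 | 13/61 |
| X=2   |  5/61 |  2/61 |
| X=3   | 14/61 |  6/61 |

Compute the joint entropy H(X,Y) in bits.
2.6089 bits

H(X,Y) = -Σ_{x,y} P(x,y) log₂ P(x,y). Per-cell terms -P(x,y)·log₂P(x,y):
  X=0: 0.4753, 0.0000
  X=1: 0.3844, 0.4753
  X=2: 0.2958, 0.1617
  X=3: 0.4873, 0.3291
  (cells with P = 0 contribute 0)
Sum of the 8 terms: H(X,Y) = 2.6089 bits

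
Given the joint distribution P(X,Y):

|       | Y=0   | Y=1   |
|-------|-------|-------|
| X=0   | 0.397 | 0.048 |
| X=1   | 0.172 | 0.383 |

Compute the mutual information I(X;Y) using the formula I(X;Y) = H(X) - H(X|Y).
0.2710 bits

I(X;Y) = H(X) - H(X|Y)

Marginal of X (row sums):
  P(X=0) = 0.397 + 0.048 = 0.445
  P(X=1) = 0.172 + 0.383 = 0.555
H(X) = -[0.445·log₂(0.445) + 0.555·log₂(0.555)]
  = 0.51981 + 0.47144 = 0.99125 bits

Marginal of Y (column sums):
  P(Y=0) = 0.397 + 0.172 = 0.569
  P(Y=1) = 0.048 + 0.383 = 0.431
H(X|Y) = Σ_y P(y)·H(X|Y=y):
  Y=0: P(Y=0) = 0.569, P(X|Y=0) = (397/569, 172/569) → H(X|Y=0) = 0.88407
  Y=1: P(Y=1) = 0.431, P(X|Y=1) = (48/431, 383/431) → H(X|Y=1) = 0.50403
H(X|Y) = 0.569·0.88407 + 0.431·0.50403 = 0.72027 bits

I(X;Y) = H(X) - H(X|Y) = 0.99125 - 0.72027 = 0.2710 bits

Cross-check via I(X;Y) = H(X) + H(Y) - H(X,Y): computing H(Y) from the column sums and H(X,Y) from the 4 cells in the same way gives H(Y) = 0.98622 bits and H(X,Y) = 1.70649 bits, so
I(X;Y) = 0.99125 + 0.98622 - 1.70649 = 0.2710 bits ✓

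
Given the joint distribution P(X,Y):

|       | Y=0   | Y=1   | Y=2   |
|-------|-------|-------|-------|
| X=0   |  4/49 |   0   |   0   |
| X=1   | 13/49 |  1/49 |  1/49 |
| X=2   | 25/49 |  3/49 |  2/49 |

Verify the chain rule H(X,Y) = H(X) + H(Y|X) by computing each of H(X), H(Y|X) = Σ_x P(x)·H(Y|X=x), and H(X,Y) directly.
H(X) = 1.2512 bits, H(Y|X) = 0.7113 bits, H(X,Y) = 1.9625 bits

Marginal of X (row sums):
  P(X=0) = 4/49 + 0 + 0 = 4/49
  P(X=1) = 13/49 + 1/49 + 1/49 = 15/49
  P(X=2) = 25/49 + 3/49 + 2/49 = 30/49
H(X) = -[(4/49)·log₂(4/49) + (15/49)·log₂(15/49) + (30/49)·log₂(30/49)]
  = 0.29508 + 0.52280 + 0.43336 = 1.2512 bits

H(Y|X) = Σ_x P(x)·H(Y|X=x):
  X=0: P(X=0) = 4/49, P(Y|X=0) = (1, 0, 0) → H(Y|X=0) = 0.00000
  X=1: P(X=1) = 15/49, P(Y|X=1) = (13/15, 1/15, 1/15) → H(Y|X=1) = 0.69984
  X=2: P(X=2) = 30/49, P(Y|X=2) = (5/6, 1/10, 1/15) → H(Y|X=2) = 0.81185
H(Y|X) = (4/49)·0.00000 + (15/49)·0.69984 + (30/49)·0.81185 = 0.7113 bits

H(X,Y) = -Σ_{x,y} P(x,y) log₂ P(x,y). Per-cell terms -P(x,y)·log₂P(x,y):
  X=0: 0.29508, 0.00000, 0.00000
  X=1: 0.50787, 0.11459, 0.11459
  X=2: 0.49533, 0.24672, 0.18836
  (cells with P = 0 contribute 0)
Sum of the 9 terms: H(X,Y) = 1.9625 bits

Chain rule check:
  H(X) + H(Y|X) = 1.2512 + 0.7113 = 1.9625 bits
  H(X,Y) = 1.9625 bits
✓ Chain rule verified.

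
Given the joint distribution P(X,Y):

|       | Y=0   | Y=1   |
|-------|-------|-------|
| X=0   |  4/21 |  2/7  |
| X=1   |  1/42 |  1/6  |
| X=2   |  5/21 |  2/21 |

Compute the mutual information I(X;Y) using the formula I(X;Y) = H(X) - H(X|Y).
0.1398 bits

I(X;Y) = H(X) - H(X|Y)

Marginal of X (row sums):
  P(X=0) = 4/21 + 2/7 = 10/21
  P(X=1) = 1/42 + 1/6 = 4/21
  P(X=2) = 5/21 + 2/21 = 1/3
H(X) = -[(10/21)·log₂(10/21) + (4/21)·log₂(4/21) + (1/3)·log₂(1/3)]
  = 0.5097 + 0.4557 + 0.5283 = 1.4937 bits

Marginal of Y (column sums):
  P(Y=0) = 4/21 + 1/42 + 5/21 = 19/42
  P(Y=1) = 2/7 + 1/6 + 2/21 = 23/42
H(X|Y) = Σ_y P(y)·H(X|Y=y):
  Y=0: P(Y=0) = 19/42, P(X|Y=0) = (8/19, 1/19, 10/19) → H(X|Y=0) = 1.2364
  Y=1: P(Y=1) = 23/42, P(X|Y=1) = (12/23, 7/23, 4/23) → H(X|Y=1) = 1.4509
H(X|Y) = (19/42)·1.2364 + (23/42)·1.4509 = 1.3539 bits

I(X;Y) = H(X) - H(X|Y) = 1.4937 - 1.3539 = 0.1398 bits

Cross-check via I(X;Y) = H(X) + H(Y) - H(X,Y): computing H(Y) from the column sums and H(X,Y) from the 6 cells in the same way gives H(Y) = 0.9934 bits and H(X,Y) = 2.3473 bits, so
I(X;Y) = 1.4937 + 0.9934 - 2.3473 = 0.1398 bits ✓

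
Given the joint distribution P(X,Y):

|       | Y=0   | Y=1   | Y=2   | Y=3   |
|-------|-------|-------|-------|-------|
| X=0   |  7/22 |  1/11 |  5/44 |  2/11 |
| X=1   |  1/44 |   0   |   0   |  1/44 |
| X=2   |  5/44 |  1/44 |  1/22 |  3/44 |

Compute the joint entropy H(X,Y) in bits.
2.8395 bits

H(X,Y) = -Σ_{x,y} P(x,y) log₂ P(x,y). Per-cell terms -P(x,y)·log₂P(x,y):
  X=0: 0.52566, 0.31449, 0.35653, 0.44717
  X=1: 0.12408, 0.00000, 0.00000, 0.12408
  X=2: 0.35653, 0.12408, 0.20270, 0.26417
  (cells with P = 0 contribute 0)
Sum of the 12 terms: H(X,Y) = 2.8395 bits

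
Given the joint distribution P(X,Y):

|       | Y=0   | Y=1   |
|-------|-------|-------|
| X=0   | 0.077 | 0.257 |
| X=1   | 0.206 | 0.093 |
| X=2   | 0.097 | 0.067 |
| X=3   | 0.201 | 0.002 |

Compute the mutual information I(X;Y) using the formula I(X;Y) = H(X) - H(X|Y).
0.2772 bits

I(X;Y) = H(X) - H(X|Y)

Marginal of X (row sums):
  P(X=0) = 0.077 + 0.257 = 0.334
  P(X=1) = 0.206 + 0.093 = 0.299
  P(X=2) = 0.097 + 0.067 = 0.164
  P(X=3) = 0.201 + 0.002 = 0.203
H(X) = -[0.334·log₂(0.334) + 0.299·log₂(0.299) + 0.164·log₂(0.164) + 0.203·log₂(0.203)]
  = 0.528415 + 0.520793 + 0.427750 + 0.466991 = 1.94395 bits

Marginal of Y (column sums):
  P(Y=0) = 0.077 + 0.206 + 0.097 + 0.201 = 0.581
  P(Y=1) = 0.257 + 0.093 + 0.067 + 0.002 = 0.419
H(X|Y) = Σ_y P(y)·H(X|Y=y):
  Y=0: P(Y=0) = 0.581, P(X|Y=0) = (11/83, 206/581, 97/581, 201/581) → H(X|Y=0) = 1.877722
  Y=1: P(Y=1) = 0.419, P(X|Y=1) = (257/419, 93/419, 67/419, 2/419) → H(X|Y=1) = 1.374255
H(X|Y) = 0.581·1.877722 + 0.419·1.374255 = 1.66677 bits

I(X;Y) = H(X) - H(X|Y) = 1.94395 - 1.66677 = 0.2772 bits

Cross-check via I(X;Y) = H(X) + H(Y) - H(X,Y): computing H(Y) from the column sums and H(X,Y) from the 8 cells in the same way gives H(Y) = 0.98099 bits and H(X,Y) = 2.64775 bits, so
I(X;Y) = 1.94395 + 0.98099 - 2.64775 = 0.2772 bits ✓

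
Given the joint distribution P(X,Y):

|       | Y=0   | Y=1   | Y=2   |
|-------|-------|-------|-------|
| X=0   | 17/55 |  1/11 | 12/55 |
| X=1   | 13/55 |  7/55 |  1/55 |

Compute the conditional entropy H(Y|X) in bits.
1.3334 bits

H(Y|X) = H(X,Y) - H(X)

H(X,Y) = -Σ_{x,y} P(x,y) log₂ P(x,y). Per-cell terms -P(x,y)·log₂P(x,y):
  X=0: 0.5235681, 0.3144938, 0.4792139
  X=1: 0.4918538, 0.3785097, 0.1051156
Sum of the 6 terms: H(X,Y) = 2.292755 bits

Marginal of X (row sums):
  P(X=0) = 17/55 + 1/11 + 12/55 = 34/55
  P(X=1) = 13/55 + 7/55 + 1/55 = 21/55
H(X) = -[(34/55)·log₂(34/55) + (21/55)·log₂(21/55)]
  = 0.4289544 + 0.5303616 = 0.959316 bits

H(Y|X) = H(X,Y) - H(X) = 2.292755 - 0.959316 = 1.3334 bits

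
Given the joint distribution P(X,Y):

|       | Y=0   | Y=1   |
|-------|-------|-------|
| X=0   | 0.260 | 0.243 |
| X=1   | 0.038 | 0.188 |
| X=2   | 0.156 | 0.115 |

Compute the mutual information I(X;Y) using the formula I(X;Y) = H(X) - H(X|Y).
0.0771 bits

I(X;Y) = H(X) - H(X|Y)

Marginal of X (row sums):
  P(X=0) = 0.260 + 0.243 = 0.503
  P(X=1) = 0.038 + 0.188 = 0.226
  P(X=2) = 0.156 + 0.115 = 0.271
H(X) = -[0.503·log₂(0.503) + 0.226·log₂(0.226) + 0.271·log₂(0.271)]
  = 0.49866 + 0.48491 + 0.51047 = 1.4940 bits

Marginal of Y (column sums):
  P(Y=0) = 0.260 + 0.038 + 0.156 = 0.454
  P(Y=1) = 0.243 + 0.188 + 0.115 = 0.546
H(X|Y) = Σ_y P(y)·H(X|Y=y):
  Y=0: P(Y=0) = 0.454, P(X|Y=0) = (130/227, 19/227, 78/227) → H(X|Y=0) = 1.28963
  Y=1: P(Y=1) = 0.546, P(X|Y=1) = (81/182, 94/273, 115/546) → H(X|Y=1) = 1.52275
H(X|Y) = 0.454·1.28963 + 0.546·1.52275 = 1.4169 bits

I(X;Y) = H(X) - H(X|Y) = 1.4940 - 1.4169 = 0.0771 bits

Cross-check via I(X;Y) = H(X) + H(Y) - H(X,Y): computing H(Y) from the column sums and H(X,Y) from the 6 cells in the same way gives H(Y) = 0.9939 bits and H(X,Y) = 2.4108 bits, so
I(X;Y) = 1.4940 + 0.9939 - 2.4108 = 0.0771 bits ✓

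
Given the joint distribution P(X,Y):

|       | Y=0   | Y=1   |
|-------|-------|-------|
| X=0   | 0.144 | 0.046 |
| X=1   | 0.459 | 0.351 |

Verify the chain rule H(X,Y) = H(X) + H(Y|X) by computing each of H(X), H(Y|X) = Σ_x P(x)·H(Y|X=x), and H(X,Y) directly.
H(X) = 0.7015 bits, H(Y|X) = 0.9513 bits, H(X,Y) = 1.6528 bits

Marginal of X (row sums):
  P(X=0) = 0.144 + 0.046 = 0.190
  P(X=1) = 0.459 + 0.351 = 0.810
H(X) = -[0.190·log₂(0.190) + 0.810·log₂(0.810)]
  = 0.45523 + 0.24625 = 0.7015 bits

H(Y|X) = Σ_x P(x)·H(Y|X=x):
  X=0: P(X=0) = 0.190, P(Y|X=0) = (72/95, 23/95) → H(Y|X=0) = 0.79852
  X=1: P(X=1) = 0.810, P(Y|X=1) = (17/30, 13/30) → H(Y|X=1) = 0.98714
H(Y|X) = 0.190·0.79852 + 0.810·0.98714 = 0.9513 bits

H(X,Y) = -Σ_{x,y} P(x,y) log₂ P(x,y). Per-cell terms -P(x,y)·log₂P(x,y):
  X=0: 0.40260, 0.20434
  X=1: 0.51566, 0.53017
Sum of the 4 terms: H(X,Y) = 1.6528 bits

Chain rule check:
  H(X) + H(Y|X) = 0.7015 + 0.9513 = 1.6528 bits
  H(X,Y) = 1.6528 bits
✓ Chain rule verified.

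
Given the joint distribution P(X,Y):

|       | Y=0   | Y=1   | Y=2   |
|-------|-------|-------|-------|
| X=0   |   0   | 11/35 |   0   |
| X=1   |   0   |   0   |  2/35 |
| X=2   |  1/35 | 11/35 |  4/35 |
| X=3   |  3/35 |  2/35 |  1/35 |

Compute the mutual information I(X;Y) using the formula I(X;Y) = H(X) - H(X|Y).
0.4324 bits

I(X;Y) = H(X) - H(X|Y)

Marginal of X (row sums):
  P(X=0) = 0 + 11/35 + 0 = 11/35
  P(X=1) = 0 + 0 + 2/35 = 2/35
  P(X=2) = 1/35 + 11/35 + 4/35 = 16/35
  P(X=3) = 3/35 + 2/35 + 1/35 = 6/35
H(X) = -[(11/35)·log₂(11/35) + (2/35)·log₂(2/35) + (16/35)·log₂(16/35) + (6/35)·log₂(6/35)]
  = 0.5248 + 0.2360 + 0.5162 + 0.4362 = 1.7132 bits

Marginal of Y (column sums):
  P(Y=0) = 0 + 0 + 1/35 + 3/35 = 4/35
  P(Y=1) = 11/35 + 0 + 11/35 + 2/35 = 24/35
  P(Y=2) = 0 + 2/35 + 4/35 + 1/35 = 1/5
H(X|Y) = Σ_y P(y)·H(X|Y=y):
  Y=0: P(Y=0) = 4/35, P(X|Y=0) = (0, 0, 1/4, 3/4) → H(X|Y=0) = 0.8113
  Y=1: P(Y=1) = 24/35, P(X|Y=1) = (11/24, 0, 11/24, 1/12) → H(X|Y=1) = 1.3305
  Y=2: P(Y=2) = 1/5, P(X|Y=2) = (0, 2/7, 4/7, 1/7) → H(X|Y=2) = 1.3788
H(X|Y) = (4/35)·0.8113 + (24/35)·1.3305 + (1/5)·1.3788 = 1.2808 bits

I(X;Y) = H(X) - H(X|Y) = 1.7132 - 1.2808 = 0.4324 bits

Cross-check via I(X;Y) = H(X) + H(Y) - H(X,Y): computing H(Y) from the column sums and H(X,Y) from the 12 cells in the same way gives H(Y) = 1.1953 bits and H(X,Y) = 2.4761 bits, so
I(X;Y) = 1.7132 + 1.1953 - 2.4761 = 0.4324 bits ✓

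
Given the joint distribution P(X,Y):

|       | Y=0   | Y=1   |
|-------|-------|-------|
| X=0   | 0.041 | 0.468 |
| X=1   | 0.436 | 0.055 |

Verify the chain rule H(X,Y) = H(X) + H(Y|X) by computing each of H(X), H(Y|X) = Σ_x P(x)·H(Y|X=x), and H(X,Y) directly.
H(X) = 0.9998 bits, H(Y|X) = 0.4541 bits, H(X,Y) = 1.4539 bits

Marginal of X (row sums):
  P(X=0) = 0.041 + 0.468 = 0.509
  P(X=1) = 0.436 + 0.055 = 0.491
H(X) = -[0.509·log₂(0.509) + 0.491·log₂(0.491)]
  = 0.4959 + 0.5039 = 0.9998 bits

H(Y|X) = Σ_x P(x)·H(Y|X=x):
  X=0: P(X=0) = 0.509, P(Y|X=0) = (41/509, 468/509) → H(Y|X=0) = 0.4041
  X=1: P(X=1) = 0.491, P(Y|X=1) = (436/491, 55/491) → H(Y|X=1) = 0.5060
H(Y|X) = 0.509·0.4041 + 0.491·0.5060 = 0.4541 bits

H(X,Y) = -Σ_{x,y} P(x,y) log₂ P(x,y). Per-cell terms -P(x,y)·log₂P(x,y):
  X=0: 0.1889, 0.5127
  X=1: 0.5222, 0.2301
Sum of the 4 terms: H(X,Y) = 1.4539 bits

Chain rule check:
  H(X) + H(Y|X) = 0.9998 + 0.4541 = 1.4539 bits
  H(X,Y) = 1.4539 bits
✓ Chain rule verified.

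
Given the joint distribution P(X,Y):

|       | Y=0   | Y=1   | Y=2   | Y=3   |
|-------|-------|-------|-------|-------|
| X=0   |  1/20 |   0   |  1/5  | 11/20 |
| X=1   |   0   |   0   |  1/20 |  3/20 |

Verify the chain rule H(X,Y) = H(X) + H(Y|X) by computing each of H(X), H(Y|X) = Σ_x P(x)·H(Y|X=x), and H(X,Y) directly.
H(X) = 0.7219 bits, H(Y|X) = 1.0596 bits, H(X,Y) = 1.7815 bits

Marginal of X (row sums):
  P(X=0) = 1/20 + 0 + 1/5 + 11/20 = 4/5
  P(X=1) = 0 + 0 + 1/20 + 3/20 = 1/5
H(X) = -[(4/5)·log₂(4/5) + (1/5)·log₂(1/5)]
  = 0.25754 + 0.46439 = 0.7219 bits

H(Y|X) = Σ_x P(x)·H(Y|X=x):
  X=0: P(X=0) = 4/5, P(Y|X=0) = (1/16, 0, 1/4, 11/16) → H(Y|X=0) = 1.12164
  X=1: P(X=1) = 1/5, P(Y|X=1) = (0, 0, 1/4, 3/4) → H(Y|X=1) = 0.81128
H(Y|X) = (4/5)·1.12164 + (1/5)·0.81128 = 1.0596 bits

H(X,Y) = -Σ_{x,y} P(x,y) log₂ P(x,y). Per-cell terms -P(x,y)·log₂P(x,y):
  X=0: 0.21610, 0.00000, 0.46439, 0.47437
  X=1: 0.00000, 0.00000, 0.21610, 0.41054
  (cells with P = 0 contribute 0)
Sum of the 8 terms: H(X,Y) = 1.7815 bits

Chain rule check:
  H(X) + H(Y|X) = 0.7219 + 1.0596 = 1.7815 bits
  H(X,Y) = 1.7815 bits
✓ Chain rule verified.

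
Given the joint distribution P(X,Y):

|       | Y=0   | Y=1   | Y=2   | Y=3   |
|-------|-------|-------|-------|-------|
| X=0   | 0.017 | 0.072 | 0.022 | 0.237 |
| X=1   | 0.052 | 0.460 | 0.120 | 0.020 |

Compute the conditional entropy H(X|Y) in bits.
0.5495 bits

H(X|Y) = H(X,Y) - H(Y)

H(X,Y) = -Σ_{x,y} P(x,y) log₂ P(x,y). Per-cell terms -P(x,y)·log₂P(x,y):
  X=0: 0.09993, 0.27330, 0.12114, 0.49226
  X=1: 0.22180, 0.51534, 0.36707, 0.11288
Sum of the 8 terms: H(X,Y) = 2.2037 bits

Marginal of Y (column sums):
  P(Y=0) = 0.017 + 0.052 = 0.069
  P(Y=1) = 0.072 + 0.460 = 0.532
  P(Y=2) = 0.022 + 0.120 = 0.142
  P(Y=3) = 0.237 + 0.020 = 0.257
H(Y) = -[0.069·log₂(0.069) + 0.532·log₂(0.532) + 0.142·log₂(0.142) + 0.257·log₂(0.257)]
  = 0.26615 + 0.48439 + 0.39988 + 0.50376 = 1.6542 bits

H(X|Y) = H(X,Y) - H(Y) = 2.2037 - 1.6542 = 0.5495 bits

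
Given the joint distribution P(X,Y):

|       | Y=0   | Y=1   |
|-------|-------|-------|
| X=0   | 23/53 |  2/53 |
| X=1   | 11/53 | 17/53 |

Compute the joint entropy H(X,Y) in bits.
1.6981 bits

H(X,Y) = -Σ_{x,y} P(x,y) log₂ P(x,y). Per-cell terms -P(x,y)·log₂P(x,y):
  X=0: 0.52265, 0.17841
  X=1: 0.47082, 0.52618
Sum of the 4 terms: H(X,Y) = 1.6981 bits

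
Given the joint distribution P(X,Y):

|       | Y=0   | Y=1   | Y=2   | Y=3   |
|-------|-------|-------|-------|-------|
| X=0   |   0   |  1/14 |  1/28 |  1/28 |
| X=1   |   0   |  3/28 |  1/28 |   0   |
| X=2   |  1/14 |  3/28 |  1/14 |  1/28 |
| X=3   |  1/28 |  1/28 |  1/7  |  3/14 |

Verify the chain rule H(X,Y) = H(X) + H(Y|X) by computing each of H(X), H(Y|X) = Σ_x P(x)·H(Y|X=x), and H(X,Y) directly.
H(X) = 1.8424 bits, H(Y|X) = 1.5714 bits, H(X,Y) = 3.4138 bits

Marginal of X (row sums):
  P(X=0) = 0 + 1/14 + 1/28 + 1/28 = 1/7
  P(X=1) = 0 + 3/28 + 1/28 + 0 = 1/7
  P(X=2) = 1/14 + 3/28 + 1/14 + 1/28 = 2/7
  P(X=3) = 1/28 + 1/28 + 1/7 + 3/14 = 3/7
H(X) = -[(1/7)·log₂(1/7) + (1/7)·log₂(1/7) + (2/7)·log₂(2/7) + (3/7)·log₂(3/7)]
  = 0.40105 + 0.40105 + 0.51639 + 0.52388 = 1.8424 bits

H(Y|X) = Σ_x P(x)·H(Y|X=x):
  X=0: P(X=0) = 1/7, P(Y|X=0) = (0, 1/2, 1/4, 1/4) → H(Y|X=0) = 1.50000
  X=1: P(X=1) = 1/7, P(Y|X=1) = (0, 3/4, 1/4, 0) → H(Y|X=1) = 0.81128
  X=2: P(X=2) = 2/7, P(Y|X=2) = (1/4, 3/8, 1/4, 1/8) → H(Y|X=2) = 1.90564
  X=3: P(X=3) = 3/7, P(Y|X=3) = (1/12, 1/12, 1/3, 1/2) → H(Y|X=3) = 1.62581
H(Y|X) = (1/7)·1.50000 + (1/7)·0.81128 + (2/7)·1.90564 + (3/7)·1.62581 = 1.5714 bits

H(X,Y) = -Σ_{x,y} P(x,y) log₂ P(x,y). Per-cell terms -P(x,y)·log₂P(x,y):
  X=0: 0.00000, 0.27195, 0.17169, 0.17169
  X=1: 0.00000, 0.34526, 0.17169, 0.00000
  X=2: 0.27195, 0.34526, 0.27195, 0.17169
  X=3: 0.17169, 0.17169, 0.40105, 0.47623
  (cells with P = 0 contribute 0)
Sum of the 16 terms: H(X,Y) = 3.4138 bits

Chain rule check:
  H(X) + H(Y|X) = 1.8424 + 1.5714 = 3.4138 bits
  H(X,Y) = 3.4138 bits
✓ Chain rule verified.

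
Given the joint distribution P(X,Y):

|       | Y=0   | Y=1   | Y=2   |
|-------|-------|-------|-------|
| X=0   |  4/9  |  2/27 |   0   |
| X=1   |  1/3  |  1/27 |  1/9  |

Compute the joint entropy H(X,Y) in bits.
1.8547 bits

H(X,Y) = -Σ_{x,y} P(x,y) log₂ P(x,y). Per-cell terms -P(x,y)·log₂P(x,y):
  X=0: 0.5200, 0.2781, 0.0000
  X=1: 0.5283, 0.1761, 0.3522
  (cells with P = 0 contribute 0)
Sum of the 6 terms: H(X,Y) = 1.8547 bits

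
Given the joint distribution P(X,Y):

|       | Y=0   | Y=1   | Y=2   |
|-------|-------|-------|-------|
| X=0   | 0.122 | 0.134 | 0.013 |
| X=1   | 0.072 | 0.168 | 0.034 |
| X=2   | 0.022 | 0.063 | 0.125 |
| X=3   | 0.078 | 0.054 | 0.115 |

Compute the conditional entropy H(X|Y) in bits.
1.7706 bits

H(X|Y) = H(X,Y) - H(Y)

H(X,Y) = -Σ_{x,y} P(x,y) log₂ P(x,y). Per-cell terms -P(x,y)·log₂P(x,y):
  X=0: 0.3703, 0.3886, 0.0814
  X=1: 0.2733, 0.4323, 0.1659
  X=2: 0.1211, 0.2513, 0.3750
  X=3: 0.2871, 0.2274, 0.3588
Sum of the 12 terms: H(X,Y) = 3.3325 bits

Marginal of Y (column sums):
  P(Y=0) = 0.122 + 0.072 + 0.022 + 0.078 = 0.294
  P(Y=1) = 0.134 + 0.168 + 0.063 + 0.054 = 0.419
  P(Y=2) = 0.013 + 0.034 + 0.125 + 0.115 = 0.287
H(Y) = -[0.294·log₂(0.294) + 0.419·log₂(0.419) + 0.287·log₂(0.287)]
  = 0.5192 + 0.5258 + 0.5169 = 1.5619 bits

H(X|Y) = H(X,Y) - H(Y) = 3.3325 - 1.5619 = 1.7706 bits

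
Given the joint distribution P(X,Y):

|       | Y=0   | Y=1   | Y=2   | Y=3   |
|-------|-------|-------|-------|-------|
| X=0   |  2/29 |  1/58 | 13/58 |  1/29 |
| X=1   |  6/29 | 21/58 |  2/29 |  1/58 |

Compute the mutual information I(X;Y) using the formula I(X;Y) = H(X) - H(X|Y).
0.3262 bits

I(X;Y) = H(X) - H(X|Y)

Marginal of X (row sums):
  P(X=0) = 2/29 + 1/58 + 13/58 + 1/29 = 10/29
  P(X=1) = 6/29 + 21/58 + 2/29 + 1/58 = 19/29
H(X) = -[(10/29)·log₂(10/29) + (19/29)·log₂(19/29)]
  = 0.5297 + 0.3997 = 0.9294 bits

Marginal of Y (column sums):
  P(Y=0) = 2/29 + 6/29 = 8/29
  P(Y=1) = 1/58 + 21/58 = 11/29
  P(Y=2) = 13/58 + 2/29 = 17/58
  P(Y=3) = 1/29 + 1/58 = 3/58
H(X|Y) = Σ_y P(y)·H(X|Y=y):
  Y=0: P(Y=0) = 8/29, P(X|Y=0) = (1/4, 3/4) → H(X|Y=0) = 0.8113
  Y=1: P(Y=1) = 11/29, P(X|Y=1) = (1/22, 21/22) → H(X|Y=1) = 0.2668
  Y=2: P(Y=2) = 17/58, P(X|Y=2) = (13/17, 4/17) → H(X|Y=2) = 0.7871
  Y=3: P(Y=3) = 3/58, P(X|Y=3) = (2/3, 1/3) → H(X|Y=3) = 0.9183
H(X|Y) = (8/29)·0.8113 + (11/29)·0.2668 + (17/58)·0.7871 + (3/58)·0.9183 = 0.6032 bits

I(X;Y) = H(X) - H(X|Y) = 0.9294 - 0.6032 = 0.3262 bits

Cross-check via I(X;Y) = H(X) + H(Y) - H(X,Y): computing H(Y) from the column sums and H(X,Y) from the 8 cells in the same way gives H(Y) = 1.7830 bits and H(X,Y) = 2.3862 bits, so
I(X;Y) = 0.9294 + 1.7830 - 2.3862 = 0.3262 bits ✓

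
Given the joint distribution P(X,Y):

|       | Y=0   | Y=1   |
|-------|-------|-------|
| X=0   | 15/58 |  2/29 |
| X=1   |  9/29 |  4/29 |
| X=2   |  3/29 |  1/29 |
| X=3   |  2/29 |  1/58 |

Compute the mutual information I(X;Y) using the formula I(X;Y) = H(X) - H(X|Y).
0.0081 bits

I(X;Y) = H(X) - H(X|Y)

Marginal of X (row sums):
  P(X=0) = 15/58 + 2/29 = 19/58
  P(X=1) = 9/29 + 4/29 = 13/29
  P(X=2) = 3/29 + 1/29 = 4/29
  P(X=3) = 2/29 + 1/58 = 5/58
H(X) = -[(19/58)·log₂(19/58) + (13/29)·log₂(13/29) + (4/29)·log₂(4/29) + (5/58)·log₂(5/58)]
  = 0.5274313 + 0.5188978 + 0.3942043 + 0.3048321 = 1.7453655 bits

Marginal of Y (column sums):
  P(Y=0) = 15/58 + 9/29 + 3/29 + 2/29 = 43/58
  P(Y=1) = 2/29 + 4/29 + 1/29 + 1/58 = 15/58
H(X|Y) = Σ_y P(y)·H(X|Y=y):
  Y=0: P(Y=0) = 43/58, P(X|Y=0) = (15/43, 18/43, 6/43, 4/43) → H(X|Y=0) = 1.7711070
  Y=1: P(Y=1) = 15/58, P(X|Y=1) = (4/15, 8/15, 2/15, 1/15) → H(X|Y=1) = 1.6402239
H(X|Y) = (43/58)·1.7711070 + (15/58)·1.6402239 = 1.7372579 bits

I(X;Y) = H(X) - H(X|Y) = 1.7453655 - 1.7372579 = 0.0081 bits

Cross-check via I(X;Y) = H(X) + H(Y) - H(X,Y): computing H(Y) from the column sums and H(X,Y) from the 8 cells in the same way gives H(Y) = 0.8246578 bits and H(X,Y) = 2.5619158 bits, so
I(X;Y) = 1.7453655 + 0.8246578 - 2.5619158 = 0.0081 bits ✓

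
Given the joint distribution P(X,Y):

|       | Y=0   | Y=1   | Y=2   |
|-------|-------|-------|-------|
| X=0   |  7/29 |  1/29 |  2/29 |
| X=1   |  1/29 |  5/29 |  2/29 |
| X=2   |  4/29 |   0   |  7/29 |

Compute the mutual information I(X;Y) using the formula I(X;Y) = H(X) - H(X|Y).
0.4117 bits

I(X;Y) = H(X) - H(X|Y)

Marginal of X (row sums):
  P(X=0) = 7/29 + 1/29 + 2/29 = 10/29
  P(X=1) = 1/29 + 5/29 + 2/29 = 8/29
  P(X=2) = 4/29 + 0 + 7/29 = 11/29
H(X) = -[(10/29)·log₂(10/29) + (8/29)·log₂(8/29) + (11/29)·log₂(11/29)]
  = 0.5296734 + 0.5125465 + 0.5304842 = 1.572704 bits

Marginal of Y (column sums):
  P(Y=0) = 7/29 + 1/29 + 4/29 = 12/29
  P(Y=1) = 1/29 + 5/29 + 0 = 6/29
  P(Y=2) = 2/29 + 2/29 + 7/29 = 11/29
H(X|Y) = Σ_y P(y)·H(X|Y=y):
  Y=0: P(Y=0) = 12/29, P(X|Y=0) = (7/12, 1/12, 1/3) → H(X|Y=0) = 1.2806721
  Y=1: P(Y=1) = 6/29, P(X|Y=1) = (1/6, 5/6, 0) → H(X|Y=1) = 0.6500224
  Y=2: P(Y=2) = 11/29, P(X|Y=2) = (2/11, 2/11, 7/11) → H(X|Y=2) = 1.3092967
H(X|Y) = (12/29)·1.2806721 + (6/29)·0.6500224 + (11/29)·1.3092967 = 1.161050 bits

I(X;Y) = H(X) - H(X|Y) = 1.572704 - 1.161050 = 0.4117 bits

Cross-check via I(X;Y) = H(X) + H(Y) - H(X,Y): computing H(Y) from the column sums and H(X,Y) from the 9 cells in the same way gives H(Y) = 1.527530 bits and H(X,Y) = 2.688581 bits, so
I(X;Y) = 1.572704 + 1.527530 - 2.688581 = 0.4117 bits ✓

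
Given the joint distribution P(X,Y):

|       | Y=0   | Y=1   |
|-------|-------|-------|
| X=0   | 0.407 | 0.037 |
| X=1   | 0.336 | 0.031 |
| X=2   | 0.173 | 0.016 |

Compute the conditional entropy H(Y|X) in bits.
0.4161 bits

H(Y|X) = H(X,Y) - H(X)

H(X,Y) = -Σ_{x,y} P(x,y) log₂ P(x,y). Per-cell terms -P(x,y)·log₂P(x,y):
  X=0: 0.52784, 0.17598
  X=1: 0.52868, 0.15536
  X=2: 0.43789, 0.09545
Sum of the 6 terms: H(X,Y) = 1.9212 bits

Marginal of X (row sums):
  P(X=0) = 0.407 + 0.037 = 0.444
  P(X=1) = 0.336 + 0.031 = 0.367
  P(X=2) = 0.173 + 0.016 = 0.189
H(X) = -[0.444·log₂(0.444) + 0.367·log₂(0.367) + 0.189·log₂(0.189)]
  = 0.52009 + 0.53074 + 0.45427 = 1.5051 bits

H(Y|X) = H(X,Y) - H(X) = 1.9212 - 1.5051 = 0.4161 bits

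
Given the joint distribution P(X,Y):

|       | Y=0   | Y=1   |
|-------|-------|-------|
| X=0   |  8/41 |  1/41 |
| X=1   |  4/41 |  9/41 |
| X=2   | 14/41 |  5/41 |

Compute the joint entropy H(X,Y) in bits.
2.2980 bits

H(X,Y) = -Σ_{x,y} P(x,y) log₂ P(x,y). Per-cell terms -P(x,y)·log₂P(x,y):
  X=0: 0.4600, 0.1307
  X=1: 0.3276, 0.4802
  X=2: 0.5293, 0.3702
Sum of the 6 terms: H(X,Y) = 2.2980 bits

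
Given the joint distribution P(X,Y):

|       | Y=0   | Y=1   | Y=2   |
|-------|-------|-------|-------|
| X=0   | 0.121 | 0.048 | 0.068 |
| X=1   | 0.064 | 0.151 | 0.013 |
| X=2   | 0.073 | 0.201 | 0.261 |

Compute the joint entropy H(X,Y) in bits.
2.8365 bits

H(X,Y) = -Σ_{x,y} P(x,y) log₂ P(x,y). Per-cell terms -P(x,y)·log₂P(x,y):
  X=0: 0.36868, 0.21028, 0.26373
  X=1: 0.25381, 0.41183, 0.08145
  X=2: 0.27565, 0.46526, 0.50579
Sum of the 9 terms: H(X,Y) = 2.8365 bits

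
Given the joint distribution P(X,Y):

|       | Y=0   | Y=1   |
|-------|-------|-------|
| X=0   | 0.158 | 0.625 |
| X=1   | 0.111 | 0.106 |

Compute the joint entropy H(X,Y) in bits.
1.5396 bits

H(X,Y) = -Σ_{x,y} P(x,y) log₂ P(x,y). Per-cell terms -P(x,y)·log₂P(x,y):
  X=0: 0.4206, 0.4238
  X=1: 0.3520, 0.3432
Sum of the 4 terms: H(X,Y) = 1.5396 bits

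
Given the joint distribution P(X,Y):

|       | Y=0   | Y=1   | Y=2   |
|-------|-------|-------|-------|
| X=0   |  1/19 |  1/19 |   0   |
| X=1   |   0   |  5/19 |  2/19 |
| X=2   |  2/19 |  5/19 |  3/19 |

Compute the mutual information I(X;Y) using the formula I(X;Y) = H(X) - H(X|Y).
0.1787 bits

I(X;Y) = H(X) - H(X|Y)

Marginal of X (row sums):
  P(X=0) = 1/19 + 1/19 + 0 = 2/19
  P(X=1) = 0 + 5/19 + 2/19 = 7/19
  P(X=2) = 2/19 + 5/19 + 3/19 = 10/19
H(X) = -[(2/19)·log₂(2/19) + (7/19)·log₂(7/19) + (10/19)·log₂(10/19)]
  = 0.3419 + 0.5307 + 0.4874 = 1.3600 bits

Marginal of Y (column sums):
  P(Y=0) = 1/19 + 0 + 2/19 = 3/19
  P(Y=1) = 1/19 + 5/19 + 5/19 = 11/19
  P(Y=2) = 0 + 2/19 + 3/19 = 5/19
H(X|Y) = Σ_y P(y)·H(X|Y=y):
  Y=0: P(Y=0) = 3/19, P(X|Y=0) = (1/3, 0, 2/3) → H(X|Y=0) = 0.9183
  Y=1: P(Y=1) = 11/19, P(X|Y=1) = (1/11, 5/11, 5/11) → H(X|Y=1) = 1.3486
  Y=2: P(Y=2) = 5/19, P(X|Y=2) = (0, 2/5, 3/5) → H(X|Y=2) = 0.9710
H(X|Y) = (3/19)·0.9183 + (11/19)·1.3486 + (5/19)·0.9710 = 1.1813 bits

I(X;Y) = H(X) - H(X|Y) = 1.3600 - 1.1813 = 0.1787 bits

Cross-check via I(X;Y) = H(X) + H(Y) - H(X,Y): computing H(Y) from the column sums and H(X,Y) from the 9 cells in the same way gives H(Y) = 1.3838 bits and H(X,Y) = 2.5651 bits, so
I(X;Y) = 1.3600 + 1.3838 - 2.5651 = 0.1787 bits ✓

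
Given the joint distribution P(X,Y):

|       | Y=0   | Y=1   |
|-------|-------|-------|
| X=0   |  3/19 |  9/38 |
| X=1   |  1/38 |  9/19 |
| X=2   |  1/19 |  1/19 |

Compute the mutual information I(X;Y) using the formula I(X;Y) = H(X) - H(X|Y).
0.1525 bits

I(X;Y) = H(X) - H(X|Y)

Marginal of X (row sums):
  P(X=0) = 3/19 + 9/38 = 15/38
  P(X=1) = 1/38 + 9/19 = 1/2
  P(X=2) = 1/19 + 1/19 = 2/19
H(X) = -[(15/38)·log₂(15/38) + (1/2)·log₂(1/2) + (2/19)·log₂(2/19)]
  = 0.529357 + 0.500000 + 0.341887 = 1.37124 bits

Marginal of Y (column sums):
  P(Y=0) = 3/19 + 1/38 + 1/19 = 9/38
  P(Y=1) = 9/38 + 9/19 + 1/19 = 29/38
H(X|Y) = Σ_y P(y)·H(X|Y=y):
  Y=0: P(Y=0) = 9/38, P(X|Y=0) = (2/3, 1/9, 2/9) → H(X|Y=0) = 1.224394
  Y=1: P(Y=1) = 29/38, P(X|Y=1) = (9/29, 18/29, 2/29) → H(X|Y=1) = 1.217016
H(X|Y) = (9/38)·1.224394 + (29/38)·1.217016 = 1.21876 bits

I(X;Y) = H(X) - H(X|Y) = 1.37124 - 1.21876 = 0.1525 bits

Cross-check via I(X;Y) = H(X) + H(Y) - H(X,Y): computing H(Y) from the column sums and H(X,Y) from the 6 cells in the same way gives H(Y) = 0.78975 bits and H(X,Y) = 2.00851 bits, so
I(X;Y) = 1.37124 + 0.78975 - 2.00851 = 0.1525 bits ✓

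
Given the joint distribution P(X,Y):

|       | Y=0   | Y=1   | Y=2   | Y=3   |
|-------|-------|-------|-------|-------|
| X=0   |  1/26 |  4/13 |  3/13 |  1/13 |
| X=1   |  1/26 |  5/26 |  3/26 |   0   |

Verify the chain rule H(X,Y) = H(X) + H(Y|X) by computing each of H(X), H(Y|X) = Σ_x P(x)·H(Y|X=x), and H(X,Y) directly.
H(X) = 0.9306 bits, H(Y|X) = 1.5439 bits, H(X,Y) = 2.4745 bits

Marginal of X (row sums):
  P(X=0) = 1/26 + 4/13 + 3/13 + 1/13 = 17/26
  P(X=1) = 1/26 + 5/26 + 3/26 + 0 = 9/26
H(X) = -[(17/26)·log₂(17/26) + (9/26)·log₂(9/26)]
  = 0.4008 + 0.5298 = 0.9306 bits

H(Y|X) = Σ_x P(x)·H(Y|X=x):
  X=0: P(X=0) = 17/26, P(Y|X=0) = (1/17, 8/17, 6/17, 2/17) → H(Y|X=0) = 1.6457
  X=1: P(X=1) = 9/26, P(Y|X=1) = (1/9, 5/9, 1/3, 0) → H(Y|X=1) = 1.3516
H(Y|X) = (17/26)·1.6457 + (9/26)·1.3516 = 1.5439 bits

H(X,Y) = -Σ_{x,y} P(x,y) log₂ P(x,y). Per-cell terms -P(x,y)·log₂P(x,y):
  X=0: 0.1808, 0.5232, 0.4882, 0.2846
  X=1: 0.1808, 0.4574, 0.3595, 0.0000
  (cells with P = 0 contribute 0)
Sum of the 8 terms: H(X,Y) = 2.4745 bits

Chain rule check:
  H(X) + H(Y|X) = 0.9306 + 1.5439 = 2.4745 bits
  H(X,Y) = 2.4745 bits
✓ Chain rule verified.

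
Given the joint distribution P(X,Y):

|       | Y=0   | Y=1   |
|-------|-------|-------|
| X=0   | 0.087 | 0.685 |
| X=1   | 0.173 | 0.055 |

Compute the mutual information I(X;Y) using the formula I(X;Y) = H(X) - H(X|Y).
0.2528 bits

I(X;Y) = H(X) - H(X|Y)

Marginal of X (row sums):
  P(X=0) = 0.087 + 0.685 = 0.772
  P(X=1) = 0.173 + 0.055 = 0.228
H(X) = -[0.772·log₂(0.772) + 0.228·log₂(0.228)]
  = 0.2882 + 0.4863 = 0.7745 bits

Marginal of Y (column sums):
  P(Y=0) = 0.087 + 0.173 = 0.260
  P(Y=1) = 0.685 + 0.055 = 0.740
H(X|Y) = Σ_y P(y)·H(X|Y=y):
  Y=0: P(Y=0) = 0.260, P(X|Y=0) = (87/260, 173/260) → H(X|Y=0) = 0.9196
  Y=1: P(Y=1) = 0.740, P(X|Y=1) = (137/148, 11/148) → H(X|Y=1) = 0.3819
H(X|Y) = 0.260·0.9196 + 0.740·0.3819 = 0.5217 bits

I(X;Y) = H(X) - H(X|Y) = 0.7745 - 0.5217 = 0.2528 bits

Cross-check via I(X;Y) = H(X) + H(Y) - H(X,Y): computing H(Y) from the column sums and H(X,Y) from the 4 cells in the same way gives H(Y) = 0.8267 bits and H(X,Y) = 1.3484 bits, so
I(X;Y) = 0.7745 + 0.8267 - 1.3484 = 0.2528 bits ✓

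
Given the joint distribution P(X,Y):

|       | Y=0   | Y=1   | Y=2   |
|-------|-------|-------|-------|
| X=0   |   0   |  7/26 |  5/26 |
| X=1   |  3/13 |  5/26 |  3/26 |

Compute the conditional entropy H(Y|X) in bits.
1.2764 bits

H(Y|X) = H(X,Y) - H(X)

H(X,Y) = -Σ_{x,y} P(x,y) log₂ P(x,y). Per-cell terms -P(x,y)·log₂P(x,y):
  X=0: 0.000000, 0.509677, 0.457406
  X=1: 0.488187, 0.457406, 0.359478
  (cells with P = 0 contribute 0)
Sum of the 6 terms: H(X,Y) = 2.27215 bits

Marginal of X (row sums):
  P(X=0) = 0 + 7/26 + 5/26 = 6/13
  P(X=1) = 3/13 + 5/26 + 3/26 = 7/13
H(X) = -[(6/13)·log₂(6/13) + (7/13)·log₂(7/13)]
  = 0.514836 + 0.480892 = 0.99573 bits

H(Y|X) = H(X,Y) - H(X) = 2.27215 - 0.99573 = 1.2764 bits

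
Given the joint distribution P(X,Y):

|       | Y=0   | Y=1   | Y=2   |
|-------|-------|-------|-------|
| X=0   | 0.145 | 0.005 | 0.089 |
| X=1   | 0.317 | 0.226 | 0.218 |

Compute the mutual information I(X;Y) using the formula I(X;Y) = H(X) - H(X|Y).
0.0773 bits

I(X;Y) = H(X) - H(X|Y)

Marginal of X (row sums):
  P(X=0) = 0.145 + 0.005 + 0.089 = 0.239
  P(X=1) = 0.317 + 0.226 + 0.218 = 0.761
H(X) = -[0.239·log₂(0.239) + 0.761·log₂(0.761)]
  = 0.4935 + 0.2999 = 0.7934 bits

Marginal of Y (column sums):
  P(Y=0) = 0.145 + 0.317 = 0.462
  P(Y=1) = 0.005 + 0.226 = 0.231
  P(Y=2) = 0.089 + 0.218 = 0.307
H(X|Y) = Σ_y P(y)·H(X|Y=y):
  Y=0: P(Y=0) = 0.462, P(X|Y=0) = (145/462, 317/462) → H(X|Y=0) = 0.8976
  Y=1: P(Y=1) = 0.231, P(X|Y=1) = (5/231, 226/231) → H(X|Y=1) = 0.1506
  Y=2: P(Y=2) = 0.307, P(X|Y=2) = (89/307, 218/307) → H(X|Y=2) = 0.8686
H(X|Y) = 0.462·0.8976 + 0.231·0.1506 + 0.307·0.8686 = 0.7161 bits

I(X;Y) = H(X) - H(X|Y) = 0.7934 - 0.7161 = 0.0773 bits

Cross-check via I(X;Y) = H(X) + H(Y) - H(X,Y): computing H(Y) from the column sums and H(X,Y) from the 6 cells in the same way gives H(Y) = 1.5261 bits and H(X,Y) = 2.2422 bits, so
I(X;Y) = 0.7934 + 1.5261 - 2.2422 = 0.0773 bits ✓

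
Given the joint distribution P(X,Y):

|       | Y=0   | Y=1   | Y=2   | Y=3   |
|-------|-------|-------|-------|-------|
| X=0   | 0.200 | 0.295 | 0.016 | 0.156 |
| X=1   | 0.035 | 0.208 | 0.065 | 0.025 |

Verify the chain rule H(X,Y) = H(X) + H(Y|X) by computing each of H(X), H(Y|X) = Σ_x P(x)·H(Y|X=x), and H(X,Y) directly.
H(X) = 0.9180 bits, H(Y|X) = 1.6094 bits, H(X,Y) = 2.5274 bits

Marginal of X (row sums):
  P(X=0) = 0.200 + 0.295 + 0.016 + 0.156 = 0.667
  P(X=1) = 0.035 + 0.208 + 0.065 + 0.025 = 0.333
H(X) = -[0.667·log₂(0.667) + 0.333·log₂(0.333)]
  = 0.3897 + 0.5283 = 0.9180 bits

H(Y|X) = Σ_x P(x)·H(Y|X=x):
  X=0: P(X=0) = 0.667, P(Y|X=0) = (200/667, 295/667, 16/667, 156/667) → H(Y|X=0) = 1.6609
  X=1: P(X=1) = 0.333, P(Y|X=1) = (35/333, 208/333, 65/333, 25/333) → H(Y|X=1) = 1.5062
H(Y|X) = 0.667·1.6609 + 0.333·1.5062 = 1.6094 bits

H(X,Y) = -Σ_{x,y} P(x,y) log₂ P(x,y). Per-cell terms -P(x,y)·log₂P(x,y):
  X=0: 0.4644, 0.5196, 0.0955, 0.4181
  X=1: 0.1693, 0.4712, 0.2563, 0.1330
Sum of the 8 terms: H(X,Y) = 2.5274 bits

Chain rule check:
  H(X) + H(Y|X) = 0.9180 + 1.6094 = 2.5274 bits
  H(X,Y) = 2.5274 bits
✓ Chain rule verified.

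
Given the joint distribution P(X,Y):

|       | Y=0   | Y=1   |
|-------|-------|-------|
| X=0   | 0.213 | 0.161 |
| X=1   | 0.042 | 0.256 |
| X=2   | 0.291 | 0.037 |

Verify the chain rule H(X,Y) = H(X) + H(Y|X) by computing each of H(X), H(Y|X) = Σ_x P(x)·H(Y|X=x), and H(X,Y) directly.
H(X) = 1.5787 bits, H(Y|X) = 0.7103 bits, H(X,Y) = 2.2890 bits

Marginal of X (row sums):
  P(X=0) = 0.213 + 0.161 = 0.374
  P(X=1) = 0.042 + 0.256 = 0.298
  P(X=2) = 0.291 + 0.037 = 0.328
H(X) = -[0.374·log₂(0.374) + 0.298·log₂(0.298) + 0.328·log₂(0.328)]
  = 0.530665 + 0.520491 + 0.527500 = 1.5787 bits

H(Y|X) = Σ_x P(x)·H(Y|X=x):
  X=0: P(X=0) = 0.374, P(Y|X=0) = (213/374, 161/374) → H(Y|X=0) = 0.986010
  X=1: P(X=1) = 0.298, P(Y|X=1) = (21/149, 128/149) → H(Y|X=1) = 0.586694
  X=2: P(X=2) = 0.328, P(Y|X=2) = (291/328, 37/328) → H(Y|X=2) = 0.508319
H(Y|X) = 0.374·0.986010 + 0.298·0.586694 + 0.328·0.508319 = 0.7103 bits

H(X,Y) = -Σ_{x,y} P(x,y) log₂ P(x,y). Per-cell terms -P(x,y)·log₂P(x,y):
  X=0: 0.475219, 0.424214
  X=1: 0.192086, 0.503241
  X=2: 0.518245, 0.175984
Sum of the 6 terms: H(X,Y) = 2.2890 bits

Chain rule check:
  H(X) + H(Y|X) = 1.5787 + 0.7103 = 2.2890 bits
  H(X,Y) = 2.2890 bits
✓ Chain rule verified.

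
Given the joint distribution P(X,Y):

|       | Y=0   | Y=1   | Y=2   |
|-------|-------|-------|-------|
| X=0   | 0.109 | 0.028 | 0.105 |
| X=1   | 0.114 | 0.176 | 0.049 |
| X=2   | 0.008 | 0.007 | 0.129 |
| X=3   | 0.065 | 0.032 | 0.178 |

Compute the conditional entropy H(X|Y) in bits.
1.6604 bits

H(X|Y) = H(X,Y) - H(Y)

H(X,Y) = -Σ_{x,y} P(x,y) log₂ P(x,y). Per-cell terms -P(x,y)·log₂P(x,y):
  X=0: 0.348538, 0.144436, 0.341412
  X=1: 0.357150, 0.441118, 0.213203
  X=2: 0.055726, 0.050109, 0.381138
  X=3: 0.256322, 0.158905, 0.443229
Sum of the 12 terms: H(X,Y) = 3.191286 bits

Marginal of Y (column sums):
  P(Y=0) = 0.109 + 0.114 + 0.008 + 0.065 = 0.296
  P(Y=1) = 0.028 + 0.176 + 0.007 + 0.032 = 0.243
  P(Y=2) = 0.105 + 0.049 + 0.129 + 0.178 = 0.461
H(Y) = -[0.296·log₂(0.296) + 0.243·log₂(0.243) + 0.461·log₂(0.461)]
  = 0.519874 + 0.495956 + 0.515011 = 1.530841 bits

H(X|Y) = H(X,Y) - H(Y) = 3.191286 - 1.530841 = 1.6604 bits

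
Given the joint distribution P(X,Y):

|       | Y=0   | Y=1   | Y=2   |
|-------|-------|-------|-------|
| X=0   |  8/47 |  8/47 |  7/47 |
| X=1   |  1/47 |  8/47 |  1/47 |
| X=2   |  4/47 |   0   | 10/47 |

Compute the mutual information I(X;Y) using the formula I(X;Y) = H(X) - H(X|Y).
0.3448 bits

I(X;Y) = H(X) - H(X|Y)

Marginal of X (row sums):
  P(X=0) = 8/47 + 8/47 + 7/47 = 23/47
  P(X=1) = 1/47 + 8/47 + 1/47 = 10/47
  P(X=2) = 4/47 + 0 + 10/47 = 14/47
H(X) = -[(23/47)·log₂(23/47) + (10/47)·log₂(10/47) + (14/47)·log₂(14/47)]
  = 0.5045 + 0.4750 + 0.5205 = 1.5000 bits

Marginal of Y (column sums):
  P(Y=0) = 8/47 + 1/47 + 4/47 = 13/47
  P(Y=1) = 8/47 + 8/47 + 0 = 16/47
  P(Y=2) = 7/47 + 1/47 + 10/47 = 18/47
H(X|Y) = Σ_y P(y)·H(X|Y=y):
  Y=0: P(Y=0) = 13/47, P(X|Y=0) = (8/13, 1/13, 4/13) → H(X|Y=0) = 1.2389
  Y=1: P(Y=1) = 16/47, P(X|Y=1) = (1/2, 1/2, 0) → H(X|Y=1) = 1.0000
  Y=2: P(Y=2) = 18/47, P(X|Y=2) = (7/18, 1/18, 5/9) → H(X|Y=2) = 1.2327
H(X|Y) = (13/47)·1.2389 + (16/47)·1.0000 + (18/47)·1.2327 = 1.1552 bits

I(X;Y) = H(X) - H(X|Y) = 1.5000 - 1.1552 = 0.3448 bits

Cross-check via I(X;Y) = H(X) + H(Y) - H(X,Y): computing H(Y) from the column sums and H(X,Y) from the 9 cells in the same way gives H(Y) = 1.5724 bits and H(X,Y) = 2.7276 bits, so
I(X;Y) = 1.5000 + 1.5724 - 2.7276 = 0.3448 bits ✓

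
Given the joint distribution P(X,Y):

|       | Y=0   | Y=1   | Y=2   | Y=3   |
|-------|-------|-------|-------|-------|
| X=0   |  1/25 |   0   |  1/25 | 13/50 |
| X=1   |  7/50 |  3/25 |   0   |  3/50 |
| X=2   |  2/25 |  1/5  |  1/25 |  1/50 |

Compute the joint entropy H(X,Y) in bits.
2.9390 bits

H(X,Y) = -Σ_{x,y} P(x,y) log₂ P(x,y). Per-cell terms -P(x,y)·log₂P(x,y):
  X=0: 0.18575, 0.00000, 0.18575, 0.50529
  X=1: 0.39711, 0.36707, 0.00000, 0.24353
  X=2: 0.29151, 0.46439, 0.18575, 0.11288
  (cells with P = 0 contribute 0)
Sum of the 12 terms: H(X,Y) = 2.9390 bits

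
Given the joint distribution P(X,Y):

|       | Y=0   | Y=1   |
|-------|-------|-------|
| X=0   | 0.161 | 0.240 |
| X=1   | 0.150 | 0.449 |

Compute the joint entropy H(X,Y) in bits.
1.8476 bits

H(X,Y) = -Σ_{x,y} P(x,y) log₂ P(x,y). Per-cell terms -P(x,y)·log₂P(x,y):
  X=0: 0.42421, 0.49413
  X=1: 0.41054, 0.51869
Sum of the 4 terms: H(X,Y) = 1.8476 bits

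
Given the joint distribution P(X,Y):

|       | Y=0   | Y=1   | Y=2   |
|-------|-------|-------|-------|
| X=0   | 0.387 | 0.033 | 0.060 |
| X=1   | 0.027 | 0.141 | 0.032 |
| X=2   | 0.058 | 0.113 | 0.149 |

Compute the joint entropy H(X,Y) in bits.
2.6370 bits

H(X,Y) = -Σ_{x,y} P(x,y) log₂ P(x,y). Per-cell terms -P(x,y)·log₂P(x,y):
  X=0: 0.5300, 0.1624, 0.2435
  X=1: 0.1407, 0.3985, 0.1589
  X=2: 0.2383, 0.3555, 0.4092
Sum of the 9 terms: H(X,Y) = 2.6370 bits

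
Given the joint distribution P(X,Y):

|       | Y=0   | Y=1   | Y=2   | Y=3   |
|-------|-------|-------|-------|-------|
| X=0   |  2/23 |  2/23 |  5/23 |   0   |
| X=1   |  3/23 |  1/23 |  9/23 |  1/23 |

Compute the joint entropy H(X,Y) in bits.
2.3977 bits

H(X,Y) = -Σ_{x,y} P(x,y) log₂ P(x,y). Per-cell terms -P(x,y)·log₂P(x,y):
  X=0: 0.306397, 0.306397, 0.478616, 0.000000
  X=1: 0.383296, 0.196677, 0.529684, 0.196677
  (cells with P = 0 contribute 0)
Sum of the 8 terms: H(X,Y) = 2.3977 bits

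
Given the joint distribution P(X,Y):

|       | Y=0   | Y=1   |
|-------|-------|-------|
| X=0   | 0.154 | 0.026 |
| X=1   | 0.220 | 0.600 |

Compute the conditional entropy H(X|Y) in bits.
0.5216 bits

H(X|Y) = H(X,Y) - H(Y)

H(X,Y) = -Σ_{x,y} P(x,y) log₂ P(x,y). Per-cell terms -P(x,y)·log₂P(x,y):
  X=0: 0.4156, 0.1369
  X=1: 0.4806, 0.4422
Sum of the 4 terms: H(X,Y) = 1.4753 bits

Marginal of Y (column sums):
  P(Y=0) = 0.154 + 0.220 = 0.374
  P(Y=1) = 0.026 + 0.600 = 0.626
H(Y) = -[0.374·log₂(0.374) + 0.626·log₂(0.626)]
  = 0.5307 + 0.4230 = 0.9537 bits

H(X|Y) = H(X,Y) - H(Y) = 1.4753 - 0.9537 = 0.5216 bits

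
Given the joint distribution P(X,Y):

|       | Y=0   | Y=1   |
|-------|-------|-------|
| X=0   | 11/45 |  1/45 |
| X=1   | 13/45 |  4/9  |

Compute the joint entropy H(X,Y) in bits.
1.6563 bits

H(X,Y) = -Σ_{x,y} P(x,y) log₂ P(x,y). Per-cell terms -P(x,y)·log₂P(x,y):
  X=0: 0.4968, 0.1220
  X=1: 0.5175, 0.5200
Sum of the 4 terms: H(X,Y) = 1.6563 bits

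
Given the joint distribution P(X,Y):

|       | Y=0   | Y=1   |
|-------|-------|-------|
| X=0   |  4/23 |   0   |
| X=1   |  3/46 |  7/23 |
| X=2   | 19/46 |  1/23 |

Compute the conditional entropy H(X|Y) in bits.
1.0095 bits

H(X|Y) = H(X,Y) - H(Y)

H(X,Y) = -Σ_{x,y} P(x,y) log₂ P(x,y). Per-cell terms -P(x,y)·log₂P(x,y):
  X=0: 0.43888, 0.00000
  X=1: 0.25687, 0.52232
  X=2: 0.52689, 0.19668
  (cells with P = 0 contribute 0)
Sum of the 6 terms: H(X,Y) = 1.9416 bits

Marginal of Y (column sums):
  P(Y=0) = 4/23 + 3/46 + 19/46 = 15/23
  P(Y=1) = 0 + 7/23 + 1/23 = 8/23
H(Y) = -[(15/23)·log₂(15/23) + (8/23)·log₂(8/23)]
  = 0.40218 + 0.52993 = 0.9321 bits

H(X|Y) = H(X,Y) - H(Y) = 1.9416 - 0.9321 = 1.0095 bits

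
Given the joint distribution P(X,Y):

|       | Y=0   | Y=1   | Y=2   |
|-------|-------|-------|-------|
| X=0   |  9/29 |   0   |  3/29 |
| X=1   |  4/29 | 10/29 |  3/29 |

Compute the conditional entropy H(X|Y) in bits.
0.6061 bits

H(X|Y) = H(X,Y) - H(Y)

H(X,Y) = -Σ_{x,y} P(x,y) log₂ P(x,y). Per-cell terms -P(x,y)·log₂P(x,y):
  X=0: 0.52388, 0.00000, 0.33859
  X=1: 0.39420, 0.52967, 0.33859
  (cells with P = 0 contribute 0)
Sum of the 6 terms: H(X,Y) = 2.12493 bits

Marginal of Y (column sums):
  P(Y=0) = 9/29 + 4/29 = 13/29
  P(Y=1) = 0 + 10/29 = 10/29
  P(Y=2) = 3/29 + 3/29 = 6/29
H(Y) = -[(13/29)·log₂(13/29) + (10/29)·log₂(10/29) + (6/29)·log₂(6/29)]
  = 0.51890 + 0.52967 + 0.47028 = 1.51885 bits

H(X|Y) = H(X,Y) - H(Y) = 2.12493 - 1.51885 = 0.6061 bits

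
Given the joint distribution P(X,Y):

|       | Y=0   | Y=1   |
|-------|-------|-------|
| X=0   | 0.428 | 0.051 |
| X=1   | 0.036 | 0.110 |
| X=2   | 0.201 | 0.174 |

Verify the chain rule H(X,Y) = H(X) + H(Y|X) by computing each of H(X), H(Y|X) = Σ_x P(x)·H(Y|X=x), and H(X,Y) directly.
H(X) = 1.4446 bits, H(Y|X) = 0.7256 bits, H(X,Y) = 2.1701 bits

Marginal of X (row sums):
  P(X=0) = 0.428 + 0.051 = 0.479
  P(X=1) = 0.036 + 0.110 = 0.146
  P(X=2) = 0.201 + 0.174 = 0.375
H(X) = -[0.479·log₂(0.479) + 0.146·log₂(0.146) + 0.375·log₂(0.375)]
  = 0.50865 + 0.40529 + 0.53064 = 1.4446 bits

H(Y|X) = Σ_x P(x)·H(Y|X=x):
  X=0: P(X=0) = 0.479, P(Y|X=0) = (428/479, 51/479) → H(Y|X=0) = 0.48918
  X=1: P(X=1) = 0.146, P(Y|X=1) = (18/73, 55/73) → H(Y|X=1) = 0.80580
  X=2: P(X=2) = 0.375, P(Y|X=2) = (67/125, 58/125) → H(Y|X=2) = 0.99626
H(Y|X) = 0.479·0.48918 + 0.146·0.80580 + 0.375·0.99626 = 0.7256 bits

H(X,Y) = -Σ_{x,y} P(x,y) log₂ P(x,y). Per-cell terms -P(x,y)·log₂P(x,y):
  X=0: 0.52401, 0.21896
  X=1: 0.17265, 0.35029
  X=2: 0.46526, 0.43897
Sum of the 6 terms: H(X,Y) = 2.1701 bits

Chain rule check:
  H(X) + H(Y|X) = 1.4446 + 0.7256 = 2.1702 bits
  H(X,Y) = 2.1701 bits
✓ Chain rule verified (Δ = 0.0001 is 4-dp rounding noise: each of the three values was rounded independently).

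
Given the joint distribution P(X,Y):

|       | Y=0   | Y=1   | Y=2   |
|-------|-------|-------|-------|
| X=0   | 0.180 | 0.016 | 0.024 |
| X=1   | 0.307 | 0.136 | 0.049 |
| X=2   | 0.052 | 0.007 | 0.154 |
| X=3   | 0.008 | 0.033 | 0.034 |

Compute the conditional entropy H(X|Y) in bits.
1.4301 bits

H(X|Y) = H(X,Y) - H(Y)

H(X,Y) = -Σ_{x,y} P(x,y) log₂ P(x,y). Per-cell terms -P(x,y)·log₂P(x,y):
  X=0: 0.4453, 0.0955, 0.1291
  X=1: 0.5230, 0.3915, 0.2132
  X=2: 0.2218, 0.0501, 0.4156
  X=3: 0.0557, 0.1624, 0.1659
Sum of the 12 terms: H(X,Y) = 2.8691 bits

Marginal of Y (column sums):
  P(Y=0) = 0.180 + 0.307 + 0.052 + 0.008 = 0.547
  P(Y=1) = 0.016 + 0.136 + 0.007 + 0.033 = 0.192
  P(Y=2) = 0.024 + 0.049 + 0.154 + 0.034 = 0.261
H(Y) = -[0.547·log₂(0.547) + 0.192·log₂(0.192) + 0.261·log₂(0.261)]
  = 0.4761 + 0.4571 + 0.5058 = 1.4390 bits

H(X|Y) = H(X,Y) - H(Y) = 2.8691 - 1.4390 = 1.4301 bits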